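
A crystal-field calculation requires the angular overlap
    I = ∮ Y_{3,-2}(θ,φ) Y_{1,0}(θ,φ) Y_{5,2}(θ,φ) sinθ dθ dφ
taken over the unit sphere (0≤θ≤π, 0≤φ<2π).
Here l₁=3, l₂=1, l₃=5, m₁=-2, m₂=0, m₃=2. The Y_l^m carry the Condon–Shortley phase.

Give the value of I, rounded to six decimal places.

l₃=5 ∉ [2,4] — triangle fails ⇒ I = 0

0.000000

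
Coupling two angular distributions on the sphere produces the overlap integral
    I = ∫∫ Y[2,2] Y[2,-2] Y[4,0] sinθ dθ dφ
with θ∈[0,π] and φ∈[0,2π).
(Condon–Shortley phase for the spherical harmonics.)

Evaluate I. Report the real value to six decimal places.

0.040299

m-sum 0 ✓  L=8 even ✓  0≤4≤4 ✓
Π(2lᵢ+1) = 5×5×9 = 225
triangle coeff Δ(2,2,4) = 1/630
Σ_t [0,0]: t=0:+1/16 = 1/16
(3j)²=2/35 [(2 2 4; 0 0 0)], sign=+1
Σ_t [0,0]: t=0:+1/576 = 1/576
(3j)²=1/630 [(2 2 4; 2 -2 0)], sign=+1
⇒ 4πI² = 1/49
I = (+1)√(1/49/(4π)) = 0.04029926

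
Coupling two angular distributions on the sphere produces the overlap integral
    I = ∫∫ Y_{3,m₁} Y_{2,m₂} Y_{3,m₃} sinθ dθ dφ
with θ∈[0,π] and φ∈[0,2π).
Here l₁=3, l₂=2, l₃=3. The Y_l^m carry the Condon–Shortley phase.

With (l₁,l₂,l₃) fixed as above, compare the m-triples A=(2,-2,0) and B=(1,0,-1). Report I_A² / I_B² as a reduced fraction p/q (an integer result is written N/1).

20/9

l's match ⇒ only the (l;m) 3-j factors differ between A and B.
A: triangle coeff Δ(3,2,3) = 1/3780; Σ_t [0,0]: t=0:+1/24 = 1/24; (3j)²=1/21 [(3 2 3; 2 -2 0)], sign=-1
B: triangle coeff Δ(3,2,3) = 1/3780; Σ_t [0,2]: t=0:+1/16 t=1:−1/6 t=2:+1/96 = -3/32; (3j)²=3/140 [(3 2 3; 1 0 -1)], sign=-1
I_A²/I_B² = (1/21)/(3/140) = 20/9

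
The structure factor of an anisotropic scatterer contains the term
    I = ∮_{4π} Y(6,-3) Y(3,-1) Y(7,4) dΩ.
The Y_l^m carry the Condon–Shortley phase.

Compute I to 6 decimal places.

Rules hold: Σm=0, L=16 even, 3≤7≤9.
N = 13·7·15 = 1365
Δ = 2!·10!·4!/17! = 1/2042040
Racah Σ t=0..2: t=0:+1/207360 t=1:−1/57600 t=2:+1/207360 = -1/129600
⇒ 3j(6 3 7; 0 0 0)² = 168/12155, sgn +1
Racah Σ t=0..2: t=0:+1/2903040 t=1:−1/483840 t=2:+1/1451520 = -1/967680
⇒ 3j(6 3 7; -3 -1 4)² = 81/6188, sgn +1
4πI² = N·(3j₀)²·(3jₘ)² = 10206/41327
I = +1·√(0.246957/4π) = 0.14018641

0.140186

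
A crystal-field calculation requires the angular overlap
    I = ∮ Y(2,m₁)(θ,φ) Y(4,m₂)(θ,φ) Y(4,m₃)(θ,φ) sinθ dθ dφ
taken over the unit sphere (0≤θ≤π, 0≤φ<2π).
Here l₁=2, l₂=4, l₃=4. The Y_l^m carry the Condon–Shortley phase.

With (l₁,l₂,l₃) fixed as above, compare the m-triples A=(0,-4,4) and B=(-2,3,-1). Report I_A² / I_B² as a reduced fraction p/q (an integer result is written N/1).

Shared (l₁,l₂,l₃)=(2,4,4): N and (l;000)² cancel in I_A²/I_B².
A: Δ = 2!·2!·6!/11! = 1/13860; Racah Σ t=0..0: t=0:+1/2880 = 1/2880; ⇒ 3j(2 4 4; 0 -4 4)² = 28/495, sgn +1
B: Δ = 2!·2!·6!/11! = 1/13860; Racah Σ t=2..2: t=2:+1/480 = 1/480; ⇒ 3j(2 4 4; -2 3 -1)² = 3/110, sgn -1
I_A²/I_B² = (28/495)/(3/110) = 56/27

56/27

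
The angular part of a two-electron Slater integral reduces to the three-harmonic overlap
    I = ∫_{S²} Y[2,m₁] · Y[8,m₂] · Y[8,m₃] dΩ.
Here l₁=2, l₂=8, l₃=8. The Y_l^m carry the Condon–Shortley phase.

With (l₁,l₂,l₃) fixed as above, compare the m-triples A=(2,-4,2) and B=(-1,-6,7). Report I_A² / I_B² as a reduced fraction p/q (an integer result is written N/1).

132/169

Same 2,8,8: normalisation and zero-m 3j drop out of the ratio.
A: Δ: 2! 2! 14! / 19! → 1/348840; sum: t=0:+1/348364800 = 1/348364800; 3j²(2 8 8; 2 -4 2) = Δ·Π!·Σ² = 11/646  (sign +1)
B: Δ: 2! 2! 14! / 19! → 1/348840; sum: t=1:−1/12454041600 t=2:+1/174356582400 = -1/13412044800; 3j²(2 8 8; -1 -6 7) = Δ·Π!·Σ² = 169/7752  (sign +1)
I_A²/I_B² = (11/646)/(169/7752) = 132/169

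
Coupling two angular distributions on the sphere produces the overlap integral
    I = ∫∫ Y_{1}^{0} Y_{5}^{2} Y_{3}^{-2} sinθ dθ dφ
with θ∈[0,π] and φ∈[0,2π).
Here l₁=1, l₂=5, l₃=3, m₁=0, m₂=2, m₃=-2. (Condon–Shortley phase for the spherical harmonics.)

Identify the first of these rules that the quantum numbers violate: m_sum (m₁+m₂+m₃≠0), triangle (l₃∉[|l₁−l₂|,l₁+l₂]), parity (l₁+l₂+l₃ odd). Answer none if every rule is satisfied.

m₁+m₂+m₃ = 0 + 2 − 2 = 0  ✓
triangle: |1−5|=4 ≤ l₃=3 ≤ 1+5=6  ✗
parity: l₁+l₂+l₃ = 9 is odd

triangle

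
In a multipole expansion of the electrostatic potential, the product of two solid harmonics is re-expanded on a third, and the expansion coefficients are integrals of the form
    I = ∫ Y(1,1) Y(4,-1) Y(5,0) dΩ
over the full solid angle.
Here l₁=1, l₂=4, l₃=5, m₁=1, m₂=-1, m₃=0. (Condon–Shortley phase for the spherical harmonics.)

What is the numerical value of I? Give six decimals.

0.155288

m-sum 0 ✓  L=10 even ✓  3≤5≤5 ✓
Π(2lᵢ+1) = 3×9×11 = 297
triangle coeff Δ(1,4,5) = 1/495
Σ_t [0,0]: t=0:+1/576 = 1/576
(3j)²=5/99 [(1 4 5; 0 0 0)], sign=-1
Σ_t [0,0]: t=0:+1/1440 = 1/1440
(3j)²=2/99 [(1 4 5; 1 -1 0)], sign=-1
⇒ 4πI² = 10/33
I = (+1)√(10/33/(4π)) = 0.15528807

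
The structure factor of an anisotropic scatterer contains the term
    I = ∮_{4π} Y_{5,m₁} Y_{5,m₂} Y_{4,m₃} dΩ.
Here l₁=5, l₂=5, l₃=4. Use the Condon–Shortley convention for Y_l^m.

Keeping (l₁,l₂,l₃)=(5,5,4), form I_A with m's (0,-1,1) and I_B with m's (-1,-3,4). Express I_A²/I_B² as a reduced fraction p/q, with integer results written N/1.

Same 5,5,4: normalisation and zero-m 3j drop out of the ratio.
A: Δ: 6! 4! 4! / 15! → 1/3153150; sum: t=1:−1/17280 t=2:+1/1152 t=3:−1/864 t=4:+1/6912 = -7/34560; 3j²(5 5 4; 0 -1 1) = Δ·Π!·Σ² = 1/429  (sign +1)
B: Δ: 6! 4! 4! / 15! → 1/3153150; sum: t=2:+1/27648 = 1/27648; 3j²(5 5 4; -1 -3 4) = Δ·Π!·Σ² = 10/429  (sign +1)
I_A²/I_B² = (1/429)/(10/429) = 1/10

1/10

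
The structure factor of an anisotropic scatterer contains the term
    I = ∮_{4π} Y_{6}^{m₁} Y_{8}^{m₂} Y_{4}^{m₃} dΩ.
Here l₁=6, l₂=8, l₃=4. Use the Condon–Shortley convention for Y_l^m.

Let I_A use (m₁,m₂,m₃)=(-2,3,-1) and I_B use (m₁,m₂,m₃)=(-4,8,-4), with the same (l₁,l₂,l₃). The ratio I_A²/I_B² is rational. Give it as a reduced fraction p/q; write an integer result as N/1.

720/637

Shared (l₁,l₂,l₃)=(6,8,4): N and (l;000)² cancel in I_A²/I_B².
A: Δ = 10!·2!·6!/19! = 1/23279256; Racah Σ t=6..8: t=6:+1/4147200 t=7:−1/1451520 t=8:+1/5806080 = -1/3628800; ⇒ 3j(6 8 4; -2 3 -1)² = 320/29393, sgn +1
B: Δ = 10!·2!·6!/19! = 1/23279256; Racah Σ t=10..10: t=10:+1/5225472000 = 1/5225472000; ⇒ 3j(6 8 4; -4 8 -4)² = 28/2907, sgn +1
I_A²/I_B² = (320/29393)/(28/2907) = 720/637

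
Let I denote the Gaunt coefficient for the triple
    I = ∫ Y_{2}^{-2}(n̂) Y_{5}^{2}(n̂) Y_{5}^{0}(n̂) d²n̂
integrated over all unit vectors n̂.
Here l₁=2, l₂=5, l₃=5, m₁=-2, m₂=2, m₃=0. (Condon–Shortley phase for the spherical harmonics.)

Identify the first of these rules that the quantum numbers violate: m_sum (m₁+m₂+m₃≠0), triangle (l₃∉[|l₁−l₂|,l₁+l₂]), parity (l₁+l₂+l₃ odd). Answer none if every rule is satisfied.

none

Σmᵢ = 0  ✓
l₃∈[|l₁−l₂|,l₁+l₂]=[3,7], have l₃=5  ✓
Σlᵢ = 12 ⇒ even  ✓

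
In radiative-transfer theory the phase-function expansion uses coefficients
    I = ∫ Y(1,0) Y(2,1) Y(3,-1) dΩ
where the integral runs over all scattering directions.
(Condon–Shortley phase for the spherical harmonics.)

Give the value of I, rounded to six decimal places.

m-sum 0 ✓  L=6 even ✓  1≤3≤3 ✓
Π(2lᵢ+1) = 3×5×7 = 105
triangle coeff Δ(1,2,3) = 1/105
Σ_t [0,0]: t=0:+1/4 = 1/4
(3j)²=3/35 [(1 2 3; 0 0 0)], sign=-1
Σ_t [0,0]: t=0:+1/6 = 1/6
(3j)²=8/105 [(1 2 3; 0 1 -1)], sign=+1
⇒ 4πI² = 24/35
I = (-1)√(24/35/(4π)) = -0.23359668

-0.233597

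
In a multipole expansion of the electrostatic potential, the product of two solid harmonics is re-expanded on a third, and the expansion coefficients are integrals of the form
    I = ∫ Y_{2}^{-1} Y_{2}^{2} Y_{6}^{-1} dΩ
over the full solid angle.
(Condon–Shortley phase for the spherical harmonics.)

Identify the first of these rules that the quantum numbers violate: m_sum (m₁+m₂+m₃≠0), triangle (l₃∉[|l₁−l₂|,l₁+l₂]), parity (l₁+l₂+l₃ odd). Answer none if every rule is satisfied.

azimuthal sum: -1 + 2 − 1 = 0  ✓
0 ≤ 6 ≤ 4 (triangle on l)  ✗
L = 2 + 2 + 6 = 10 (even)

triangle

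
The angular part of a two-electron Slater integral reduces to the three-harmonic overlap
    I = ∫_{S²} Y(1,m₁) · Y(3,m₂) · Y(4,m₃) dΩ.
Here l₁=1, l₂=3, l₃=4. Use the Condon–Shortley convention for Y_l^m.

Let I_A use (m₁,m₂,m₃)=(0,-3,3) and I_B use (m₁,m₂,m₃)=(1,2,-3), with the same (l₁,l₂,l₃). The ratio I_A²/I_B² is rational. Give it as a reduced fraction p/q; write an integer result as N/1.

1/3

Same 1,3,4: normalisation and zero-m 3j drop out of the ratio.
A: Δ: 0! 2! 6! / 9! → 1/252; sum: t=0:+1/720 = 1/720; 3j²(1 3 4; 0 -3 3) = Δ·Π!·Σ² = 1/36  (sign -1)
B: Δ: 0! 2! 6! / 9! → 1/252; sum: t=0:+1/240 = 1/240; 3j²(1 3 4; 1 2 -3) = Δ·Π!·Σ² = 1/12  (sign -1)
I_A²/I_B² = (1/36)/(1/12) = 1/3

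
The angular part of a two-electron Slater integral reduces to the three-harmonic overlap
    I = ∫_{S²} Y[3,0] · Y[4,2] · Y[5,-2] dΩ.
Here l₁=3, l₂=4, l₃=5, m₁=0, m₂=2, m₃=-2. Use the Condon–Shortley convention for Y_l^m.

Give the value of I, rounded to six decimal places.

Checks pass: Σm=0; 12 even; l₃=5∈[1,7].
(2·3+1)(2·4+1)(2·5+1) = 693
Δ: 2! 4! 6! / 13! → 1/180180
sum: t=0:+1/576 t=1:−1/144 t=2:+1/576 = -1/288
3j²(3 4 5; 0 0 0) = Δ·Π!·Σ² = 20/1001  (sign +1)
sum: t=0:+1/8640 t=1:−1/480 t=2:+1/576 = -1/4320
3j²(3 4 5; 0 2 -2) = Δ·Π!·Σ² = 1/2145  (sign +1)
combine: 4πI² = 693·20/1001·1/2145 = 12/1859
take √, sign +1: I = 0.02266449

0.022664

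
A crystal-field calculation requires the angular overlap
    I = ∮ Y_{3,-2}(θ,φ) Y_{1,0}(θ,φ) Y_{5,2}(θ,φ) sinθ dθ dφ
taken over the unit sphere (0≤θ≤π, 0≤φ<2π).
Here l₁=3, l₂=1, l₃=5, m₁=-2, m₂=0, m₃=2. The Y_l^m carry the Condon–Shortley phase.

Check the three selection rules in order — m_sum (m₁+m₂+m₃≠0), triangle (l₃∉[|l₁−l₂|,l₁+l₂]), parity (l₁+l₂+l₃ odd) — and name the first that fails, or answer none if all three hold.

azimuthal sum: -2 + 0 + 2 = 0  ✓
2 ≤ 5 ≤ 4 (triangle on l)  ✗
L = 3 + 1 + 5 = 9 (odd)

triangle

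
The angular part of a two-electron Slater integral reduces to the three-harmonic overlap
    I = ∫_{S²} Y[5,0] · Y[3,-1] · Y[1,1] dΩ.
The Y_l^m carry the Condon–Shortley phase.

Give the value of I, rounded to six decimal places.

triangle: need 2≤l₃≤8, have 1; I=0

0.000000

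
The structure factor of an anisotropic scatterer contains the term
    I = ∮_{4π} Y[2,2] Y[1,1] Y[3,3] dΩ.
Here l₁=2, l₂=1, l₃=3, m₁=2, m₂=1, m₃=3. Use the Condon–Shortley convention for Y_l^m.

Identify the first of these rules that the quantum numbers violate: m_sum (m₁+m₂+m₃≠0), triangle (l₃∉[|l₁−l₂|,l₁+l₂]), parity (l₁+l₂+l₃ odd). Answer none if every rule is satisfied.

azimuthal sum: 2 + 1 + 3 = 6  ✗
1 ≤ 3 ≤ 3 (triangle on l)
L = 2 + 1 + 3 = 6 (even)

m_sum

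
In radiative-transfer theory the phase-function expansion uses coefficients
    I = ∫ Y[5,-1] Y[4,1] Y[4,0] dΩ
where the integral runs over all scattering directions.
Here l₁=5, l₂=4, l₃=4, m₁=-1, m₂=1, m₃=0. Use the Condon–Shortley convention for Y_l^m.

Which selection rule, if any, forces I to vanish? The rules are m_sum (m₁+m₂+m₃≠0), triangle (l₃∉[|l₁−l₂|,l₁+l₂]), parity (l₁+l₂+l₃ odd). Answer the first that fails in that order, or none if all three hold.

parity

azimuthal sum: -1 + 1 + 0 = 0  ✓
1 ≤ 4 ≤ 9 (triangle on l)  ✓
L = 5 + 4 + 4 = 13 (odd)  ✗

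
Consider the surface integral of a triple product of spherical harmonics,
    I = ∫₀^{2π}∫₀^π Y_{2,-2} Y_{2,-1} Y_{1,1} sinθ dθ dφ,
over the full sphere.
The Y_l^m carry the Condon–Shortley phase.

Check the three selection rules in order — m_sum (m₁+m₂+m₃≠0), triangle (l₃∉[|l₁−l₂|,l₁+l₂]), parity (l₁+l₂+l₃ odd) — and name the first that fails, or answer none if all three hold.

Σmᵢ = -2  ✗
l₃∈[|l₁−l₂|,l₁+l₂]=[0,4], have l₃=1
Σlᵢ = 5 ⇒ odd

m_sum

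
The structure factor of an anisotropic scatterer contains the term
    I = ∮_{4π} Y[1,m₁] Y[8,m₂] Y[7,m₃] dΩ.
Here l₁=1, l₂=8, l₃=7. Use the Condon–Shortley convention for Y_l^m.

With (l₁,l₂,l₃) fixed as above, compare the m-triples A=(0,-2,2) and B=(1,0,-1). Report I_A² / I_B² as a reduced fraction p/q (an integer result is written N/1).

Shared (l₁,l₂,l₃)=(1,8,7): N and (l;000)² cancel in I_A²/I_B².
A: Δ = 2!·0!·14!/17! = 1/2040; Racah Σ t=1..1: t=1:−1/43545600 = -1/43545600; ⇒ 3j(1 8 7; 0 -2 2)² = 1/34, sgn +1
B: Δ = 2!·0!·14!/17! = 1/2040; Racah Σ t=0..0: t=0:+1/58060800 = 1/58060800; ⇒ 3j(1 8 7; 1 0 -1)² = 7/510, sgn +1
I_A²/I_B² = (1/34)/(7/510) = 15/7

15/7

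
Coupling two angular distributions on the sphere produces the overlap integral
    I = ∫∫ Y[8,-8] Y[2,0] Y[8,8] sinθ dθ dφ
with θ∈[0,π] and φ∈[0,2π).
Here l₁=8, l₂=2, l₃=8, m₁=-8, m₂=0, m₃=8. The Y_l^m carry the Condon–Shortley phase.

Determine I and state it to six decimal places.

-0.265593

Rules hold: Σm=0, L=18 even, 6≤8≤10.
N = 17·5·17 = 1445
Δ = 2!·14!·2!/19! = 1/348840
Racah Σ t=0..2: t=0:+1/116121600 t=1:−1/25401600 t=2:+1/116121600 = -1/45158400
⇒ 3j(8 2 8; 0 0 0)² = 24/1615, sgn -1
Racah Σ t=2..2: t=2:+1/348713164800 = 1/348713164800
⇒ 3j(8 2 8; -8 0 8)² = 40/969, sgn +1
4πI² = N·(3j₀)²·(3jₘ)² = 320/361
I = -1·√(0.886427/4π) = -0.26559290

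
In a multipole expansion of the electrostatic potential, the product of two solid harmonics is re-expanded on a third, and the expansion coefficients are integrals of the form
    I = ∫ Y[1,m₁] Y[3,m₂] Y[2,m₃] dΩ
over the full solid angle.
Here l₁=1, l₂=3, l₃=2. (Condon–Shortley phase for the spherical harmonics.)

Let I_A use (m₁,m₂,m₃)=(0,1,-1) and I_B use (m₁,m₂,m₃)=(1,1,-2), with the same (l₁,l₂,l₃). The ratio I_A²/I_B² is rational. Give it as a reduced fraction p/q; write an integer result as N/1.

l's match ⇒ only the (l;m) 3-j factors differ between A and B.
A: triangle coeff Δ(1,3,2) = 1/105; Σ_t [1,1]: t=1:−1/6 = -1/6; (3j)²=8/105 [(1 3 2; 0 1 -1)], sign=+1
B: triangle coeff Δ(1,3,2) = 1/105; Σ_t [0,0]: t=0:+1/48 = 1/48; (3j)²=1/105 [(1 3 2; 1 1 -2)], sign=+1
I_A²/I_B² = (8/105)/(1/105) = 8/1

8/1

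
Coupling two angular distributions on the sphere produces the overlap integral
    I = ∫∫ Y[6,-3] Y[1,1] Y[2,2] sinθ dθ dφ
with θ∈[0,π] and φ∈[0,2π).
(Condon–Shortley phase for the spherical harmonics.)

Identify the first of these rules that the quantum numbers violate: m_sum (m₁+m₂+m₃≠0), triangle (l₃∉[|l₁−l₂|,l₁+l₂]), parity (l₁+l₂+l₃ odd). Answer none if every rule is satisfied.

azimuthal sum: -3 + 1 + 2 = 0  ✓
5 ≤ 2 ≤ 7 (triangle on l)  ✗
L = 6 + 1 + 2 = 9 (odd)

triangle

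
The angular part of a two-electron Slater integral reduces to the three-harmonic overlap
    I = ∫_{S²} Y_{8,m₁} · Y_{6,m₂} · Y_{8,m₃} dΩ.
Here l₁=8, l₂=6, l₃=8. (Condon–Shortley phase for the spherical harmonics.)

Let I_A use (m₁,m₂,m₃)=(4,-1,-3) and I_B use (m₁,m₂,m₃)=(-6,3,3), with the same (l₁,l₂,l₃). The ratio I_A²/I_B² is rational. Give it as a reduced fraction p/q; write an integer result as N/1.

875/351

l's match ⇒ only the (l;m) 3-j factors differ between A and B.
A: triangle coeff Δ(8,6,8) = 1/13742520792; Σ_t [0,4]: t=0:+1/1492992000 t=1:−1/174182400 t=2:+1/139345920 t=3:−1/627056640 t=4:+1/20901888000 = 1/1791590400; (3j)²=875/1158924 [(8 6 8; 4 -1 -3)], sign=-1
B: triangle coeff Δ(8,6,8) = 1/13742520792; Σ_t [4,6]: t=4:+1/20901888000 t=5:−1/2090188800 t=6:+1/2090188800 = 1/20901888000; (3j)²=9/29716 [(8 6 8; -6 3 3)], sign=-1
I_A²/I_B² = (875/1158924)/(9/29716) = 875/351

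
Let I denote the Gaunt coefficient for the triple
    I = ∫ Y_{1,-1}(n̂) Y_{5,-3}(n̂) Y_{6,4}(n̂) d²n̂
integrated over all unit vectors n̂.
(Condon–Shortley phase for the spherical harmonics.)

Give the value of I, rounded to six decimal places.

Rules hold: Σm=0, L=12 even, 4≤6≤6.
N = 3·11·13 = 429
Δ = 0!·2!·10!/13! = 1/858
Racah Σ t=0..0: t=0:+1/14400 = 1/14400
⇒ 3j(1 5 6; 0 0 0)² = 6/143, sgn +1
Racah Σ t=0..0: t=0:+1/161280 = 1/161280
⇒ 3j(1 5 6; -1 -3 4)² = 15/286, sgn +1
4πI² = N·(3j₀)²·(3jₘ)² = 135/143
I = +1·√(0.944056/4π) = 0.27409047

0.274090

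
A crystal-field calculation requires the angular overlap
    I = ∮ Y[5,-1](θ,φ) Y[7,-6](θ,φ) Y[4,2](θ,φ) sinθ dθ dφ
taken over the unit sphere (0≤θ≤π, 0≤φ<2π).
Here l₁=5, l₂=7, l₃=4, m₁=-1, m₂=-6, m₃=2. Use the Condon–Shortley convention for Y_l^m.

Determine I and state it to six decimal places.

0.000000

Σmᵢ = -5 ≠ 0, so the φ-integral vanishes; I = 0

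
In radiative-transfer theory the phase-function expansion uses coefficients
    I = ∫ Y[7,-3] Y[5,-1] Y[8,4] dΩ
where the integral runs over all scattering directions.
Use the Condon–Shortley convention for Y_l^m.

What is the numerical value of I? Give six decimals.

m-sum 0 ✓  L=20 even ✓  2≤8≤12 ✓
Π(2lᵢ+1) = 15×11×17 = 2805
triangle coeff Δ(7,5,8) = 1/814773960
Σ_t [0,4]: t=0:+1/87091200 t=1:−1/4976640 t=2:+1/2073600 t=3:−1/4976640 t=4:+1/87091200 = 1/9676800
(3j)²=360/46189 [(7 5 8; 0 0 0)], sign=+1
Σ_t [0,4]: t=0:+1/4180377600 t=1:−1/78382080 t=2:+1/15482880 t=3:−1/21772800 t=4:+1/298598400 = 17/1791590400
(3j)²=17/8892 [(7 5 8; -3 -1 4)], sign=+1
⇒ 4πI² = 2550/61009
I = (+1)√(2550/61009/(4π)) = 0.05767242

0.057672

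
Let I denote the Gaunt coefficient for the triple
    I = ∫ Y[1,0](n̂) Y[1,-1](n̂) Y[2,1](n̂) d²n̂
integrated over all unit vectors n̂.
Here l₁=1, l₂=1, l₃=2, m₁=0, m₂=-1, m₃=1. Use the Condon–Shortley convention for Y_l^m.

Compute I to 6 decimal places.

Checks pass: Σm=0; 4 even; l₃=2∈[0,2].
(2·1+1)(2·1+1)(2·2+1) = 45
Δ: 0! 2! 2! / 5! → 1/30
sum: t=0:+1/1 = 1/1
3j²(1 1 2; 0 0 0) = Δ·Π!·Σ² = 2/15  (sign +1)
sum: t=0:+1/2 = 1/2
3j²(1 1 2; 0 -1 1) = Δ·Π!·Σ² = 1/10  (sign -1)
combine: 4πI² = 45·2/15·1/10 = 3/5
take √, sign -1: I = -0.21850969

-0.218510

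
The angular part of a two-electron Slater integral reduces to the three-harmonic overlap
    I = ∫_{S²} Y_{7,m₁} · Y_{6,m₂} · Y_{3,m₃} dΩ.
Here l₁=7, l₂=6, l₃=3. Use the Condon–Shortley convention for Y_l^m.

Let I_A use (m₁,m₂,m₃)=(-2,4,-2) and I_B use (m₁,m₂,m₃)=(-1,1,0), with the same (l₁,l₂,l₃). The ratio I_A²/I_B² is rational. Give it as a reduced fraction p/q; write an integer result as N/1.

Same 7,6,3: normalisation and zero-m 3j drop out of the ratio.
A: Δ: 10! 4! 2! / 17! → 1/2042040; sum: t=8:+1/967680 t=9:−1/8709120 = 1/1088640; 3j²(7 6 3; -2 4 -2) = Δ·Π!·Σ² = 800/51051  (sign -1)
B: Δ: 10! 4! 2! / 17! → 1/2042040; sum: t=5:−1/172800 t=6:+1/69120 t=7:−1/362880 = 43/7257600; 3j²(7 6 3; -1 1 0) = Δ·Π!·Σ² = 1849/170170  (sign -1)
I_A²/I_B² = (800/51051)/(1849/170170) = 8000/5547

8000/5547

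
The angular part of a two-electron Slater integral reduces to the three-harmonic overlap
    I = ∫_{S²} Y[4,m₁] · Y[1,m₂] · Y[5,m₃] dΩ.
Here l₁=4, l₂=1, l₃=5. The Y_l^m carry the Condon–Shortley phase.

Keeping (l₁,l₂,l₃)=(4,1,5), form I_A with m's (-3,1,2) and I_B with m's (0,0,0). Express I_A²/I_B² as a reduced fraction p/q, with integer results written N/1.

3/25

Same 4,1,5: normalisation and zero-m 3j drop out of the ratio.
A: Δ: 0! 8! 2! / 11! → 1/495; sum: t=0:+1/10080 = 1/10080; 3j²(4 1 5; -3 1 2) = Δ·Π!·Σ² = 1/165  (sign -1)
B: Δ: 0! 8! 2! / 11! → 1/495; sum: t=0:+1/576 = 1/576; 3j²(4 1 5; 0 0 0) = Δ·Π!·Σ² = 5/99  (sign -1)
I_A²/I_B² = (1/165)/(5/99) = 3/25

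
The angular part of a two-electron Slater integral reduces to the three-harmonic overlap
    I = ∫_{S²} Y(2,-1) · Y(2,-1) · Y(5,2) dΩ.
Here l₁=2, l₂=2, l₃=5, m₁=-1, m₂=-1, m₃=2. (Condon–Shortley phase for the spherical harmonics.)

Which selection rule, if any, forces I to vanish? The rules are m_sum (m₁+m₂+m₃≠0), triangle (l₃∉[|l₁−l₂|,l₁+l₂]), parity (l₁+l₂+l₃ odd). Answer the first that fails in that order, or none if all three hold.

Σmᵢ = 0  ✓
l₃∈[|l₁−l₂|,l₁+l₂]=[0,4], have l₃=5  ✗
Σlᵢ = 9 ⇒ odd

triangle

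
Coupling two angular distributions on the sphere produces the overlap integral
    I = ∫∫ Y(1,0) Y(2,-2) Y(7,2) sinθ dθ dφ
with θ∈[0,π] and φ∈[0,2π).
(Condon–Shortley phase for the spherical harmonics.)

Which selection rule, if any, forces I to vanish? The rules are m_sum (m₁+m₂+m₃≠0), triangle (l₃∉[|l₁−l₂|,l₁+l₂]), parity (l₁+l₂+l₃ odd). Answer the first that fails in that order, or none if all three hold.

triangle

Σmᵢ = 0  ✓
l₃∈[|l₁−l₂|,l₁+l₂]=[1,3], have l₃=7  ✗
Σlᵢ = 10 ⇒ even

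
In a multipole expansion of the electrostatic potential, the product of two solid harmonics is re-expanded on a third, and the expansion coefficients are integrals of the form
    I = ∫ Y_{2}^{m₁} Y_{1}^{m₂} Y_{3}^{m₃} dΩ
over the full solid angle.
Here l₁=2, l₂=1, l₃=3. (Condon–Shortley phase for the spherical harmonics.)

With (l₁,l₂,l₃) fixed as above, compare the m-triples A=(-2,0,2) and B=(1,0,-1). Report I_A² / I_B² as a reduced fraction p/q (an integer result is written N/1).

5/8

Same 2,1,3: normalisation and zero-m 3j drop out of the ratio.
A: Δ: 0! 4! 2! / 7! → 1/105; sum: t=0:+1/24 = 1/24; 3j²(2 1 3; -2 0 2) = Δ·Π!·Σ² = 1/21  (sign -1)
B: Δ: 0! 4! 2! / 7! → 1/105; sum: t=0:+1/6 = 1/6; 3j²(2 1 3; 1 0 -1) = Δ·Π!·Σ² = 8/105  (sign +1)
I_A²/I_B² = (1/21)/(8/105) = 5/8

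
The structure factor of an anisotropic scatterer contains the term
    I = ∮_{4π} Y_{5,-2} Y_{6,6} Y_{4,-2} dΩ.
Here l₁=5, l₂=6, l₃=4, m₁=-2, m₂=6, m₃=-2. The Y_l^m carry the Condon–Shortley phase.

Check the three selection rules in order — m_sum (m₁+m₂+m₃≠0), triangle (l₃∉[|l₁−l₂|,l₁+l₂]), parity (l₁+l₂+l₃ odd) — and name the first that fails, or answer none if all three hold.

m_sum

azimuthal sum: -2 + 6 − 2 = 2  ✗
1 ≤ 4 ≤ 11 (triangle on l)
L = 5 + 6 + 4 = 15 (odd)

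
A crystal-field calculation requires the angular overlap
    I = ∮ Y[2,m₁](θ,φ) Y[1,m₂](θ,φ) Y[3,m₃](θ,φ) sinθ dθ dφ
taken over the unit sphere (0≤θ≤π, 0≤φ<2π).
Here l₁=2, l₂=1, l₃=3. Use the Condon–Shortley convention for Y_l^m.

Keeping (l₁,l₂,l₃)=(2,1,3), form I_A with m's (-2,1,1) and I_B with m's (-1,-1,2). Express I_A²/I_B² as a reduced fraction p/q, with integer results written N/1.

1/10

Same 2,1,3: normalisation and zero-m 3j drop out of the ratio.
A: Δ: 0! 4! 2! / 7! → 1/105; sum: t=0:+1/48 = 1/48; 3j²(2 1 3; -2 1 1) = Δ·Π!·Σ² = 1/105  (sign +1)
B: Δ: 0! 4! 2! / 7! → 1/105; sum: t=0:+1/12 = 1/12; 3j²(2 1 3; -1 -1 2) = Δ·Π!·Σ² = 2/21  (sign -1)
I_A²/I_B² = (1/105)/(2/21) = 1/10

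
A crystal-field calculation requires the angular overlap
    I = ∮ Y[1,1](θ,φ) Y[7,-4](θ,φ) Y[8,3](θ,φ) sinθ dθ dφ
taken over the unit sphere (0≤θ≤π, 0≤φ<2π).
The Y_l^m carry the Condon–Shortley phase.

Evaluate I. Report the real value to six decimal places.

Checks pass: Σm=0; 16 even; l₃=8∈[6,8].
(2·1+1)(2·7+1)(2·8+1) = 765
Δ: 0! 2! 14! / 17! → 1/2040
sum: t=0:+1/25401600 = 1/25401600
3j²(1 7 8; 0 0 0) = Δ·Π!·Σ² = 8/255  (sign +1)
sum: t=0:+1/479001600 = 1/479001600
3j²(1 7 8; 1 -4 3) = Δ·Π!·Σ² = 1/204  (sign -1)
combine: 4πI² = 765·8/255·1/204 = 2/17
take √, sign -1: I = -0.09675772

-0.096758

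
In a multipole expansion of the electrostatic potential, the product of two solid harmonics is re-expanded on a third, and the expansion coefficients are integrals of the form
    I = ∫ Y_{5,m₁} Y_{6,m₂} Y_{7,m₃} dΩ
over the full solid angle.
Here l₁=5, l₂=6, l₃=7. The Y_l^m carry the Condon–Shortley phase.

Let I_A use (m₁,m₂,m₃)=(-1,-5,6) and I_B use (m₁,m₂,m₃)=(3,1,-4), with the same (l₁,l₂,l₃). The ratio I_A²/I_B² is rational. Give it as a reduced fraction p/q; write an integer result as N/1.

Same 5,6,7: normalisation and zero-m 3j drop out of the ratio.
A: Δ: 4! 6! 8! / 19! → 1/174594420; sum: t=0:+1/87091200 t=1:−1/29030400 = -1/43545600; 3j²(5 6 7; -1 -5 6) = Δ·Π!·Σ² = 88/6783  (sign +1)
B: Δ: 4! 6! 8! / 19! → 1/174594420; sum: t=0:+1/5806080 t=1:−1/1036800 t=2:+1/2073600 = -1/3225600; 3j²(5 6 7; 3 1 -4) = Δ·Π!·Σ² = 27/4199  (sign +1)
I_A²/I_B² = (88/6783)/(27/4199) = 1144/567

1144/567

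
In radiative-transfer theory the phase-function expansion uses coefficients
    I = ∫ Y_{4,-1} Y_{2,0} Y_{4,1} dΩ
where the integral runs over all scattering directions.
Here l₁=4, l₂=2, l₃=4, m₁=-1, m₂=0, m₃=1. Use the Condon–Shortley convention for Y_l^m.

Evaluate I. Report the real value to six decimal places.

Checks pass: Σm=0; 10 even; l₃=4∈[2,6].
(2·4+1)(2·2+1)(2·4+1) = 405
Δ: 2! 6! 2! / 11! → 1/13860
sum: t=0:+1/192 t=1:−1/36 t=2:+1/192 = -5/288
3j²(4 2 4; 0 0 0) = Δ·Π!·Σ² = 20/693  (sign -1)
sum: t=0:+1/480 t=1:−1/48 t=2:+1/144 = -17/1440
3j²(4 2 4; -1 0 1) = Δ·Π!·Σ² = 289/13860  (sign +1)
combine: 4πI² = 405·20/693·289/13860 = 1445/5929
take √, sign -1: I = -0.13926381

-0.139264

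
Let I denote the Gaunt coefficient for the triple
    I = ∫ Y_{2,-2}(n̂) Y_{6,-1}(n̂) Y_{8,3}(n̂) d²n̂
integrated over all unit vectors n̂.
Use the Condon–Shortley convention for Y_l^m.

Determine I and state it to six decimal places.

Checks pass: Σm=0; 16 even; l₃=8∈[4,8].
(2·2+1)(2·6+1)(2·8+1) = 1105
Δ: 0! 4! 12! / 17! → 1/30940
sum: t=0:+1/2073600 = 1/2073600
3j²(2 6 8; 0 0 0) = Δ·Π!·Σ² = 28/1105  (sign +1)
sum: t=0:+1/14515200 = 1/14515200
3j²(2 6 8; -2 -1 3) = Δ·Π!·Σ² = 33/3094  (sign -1)
combine: 4πI² = 1105·28/1105·33/3094 = 66/221
take √, sign -1: I = -0.15415972

-0.154160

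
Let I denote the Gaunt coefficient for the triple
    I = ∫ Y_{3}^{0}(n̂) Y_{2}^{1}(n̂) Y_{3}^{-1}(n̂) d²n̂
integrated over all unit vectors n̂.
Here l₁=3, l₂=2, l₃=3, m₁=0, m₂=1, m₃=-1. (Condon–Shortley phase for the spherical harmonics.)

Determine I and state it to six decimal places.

-0.059471

Rules hold: Σm=0, L=8 even, 1≤3≤5.
N = 7·5·7 = 245
Δ = 2!·4!·2!/9! = 1/3780
Racah Σ t=0..2: t=0:+1/24 t=1:−1/4 t=2:+1/24 = -1/6
⇒ 3j(3 2 3; 0 0 0)² = 4/105, sgn +1
Racah Σ t=1..2: t=1:−1/8 t=2:+1/12 = -1/24
⇒ 3j(3 2 3; 0 1 -1)² = 1/210, sgn -1
4πI² = N·(3j₀)²·(3jₘ)² = 2/45
I = -1·√(0.0444444/4π) = -0.05947080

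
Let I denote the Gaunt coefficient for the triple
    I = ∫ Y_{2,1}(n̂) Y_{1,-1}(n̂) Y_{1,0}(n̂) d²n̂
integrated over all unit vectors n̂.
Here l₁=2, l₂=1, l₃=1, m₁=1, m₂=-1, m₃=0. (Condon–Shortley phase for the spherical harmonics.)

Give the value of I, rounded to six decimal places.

-0.218510

m-sum 0 ✓  L=4 even ✓  1≤1≤3 ✓
Π(2lᵢ+1) = 5×3×3 = 45
triangle coeff Δ(2,1,1) = 1/30
Σ_t [1,1]: t=1:−1/1 = -1/1
(3j)²=2/15 [(2 1 1; 0 0 0)], sign=+1
Σ_t [0,0]: t=0:+1/2 = 1/2
(3j)²=1/10 [(2 1 1; 1 -1 0)], sign=-1
⇒ 4πI² = 3/5
I = (-1)√(3/5/(4π)) = -0.21850969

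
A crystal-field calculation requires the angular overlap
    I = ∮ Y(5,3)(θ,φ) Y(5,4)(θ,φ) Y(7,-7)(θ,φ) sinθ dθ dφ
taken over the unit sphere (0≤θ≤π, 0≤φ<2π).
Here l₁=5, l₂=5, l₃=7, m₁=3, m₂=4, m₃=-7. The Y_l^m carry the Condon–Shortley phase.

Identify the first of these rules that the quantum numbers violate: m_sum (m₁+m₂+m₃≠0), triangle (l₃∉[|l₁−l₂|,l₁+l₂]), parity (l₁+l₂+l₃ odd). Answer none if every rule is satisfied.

parity

azimuthal sum: 3 + 4 − 7 = 0  ✓
0 ≤ 7 ≤ 10 (triangle on l)  ✓
L = 5 + 5 + 7 = 17 (odd)  ✗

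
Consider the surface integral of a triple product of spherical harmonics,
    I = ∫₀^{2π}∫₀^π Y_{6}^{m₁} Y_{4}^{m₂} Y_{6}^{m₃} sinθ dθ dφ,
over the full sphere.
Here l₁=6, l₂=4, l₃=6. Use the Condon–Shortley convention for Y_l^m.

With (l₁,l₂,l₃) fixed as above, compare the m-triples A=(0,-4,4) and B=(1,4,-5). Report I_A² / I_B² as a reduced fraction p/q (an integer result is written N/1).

21/11

Shared (l₁,l₂,l₃)=(6,4,6): N and (l;000)² cancel in I_A²/I_B².
A: Δ = 4!·8!·4!/17! = 1/15315300; Racah Σ t=0..0: t=0:+1/829440 = 1/829440; ⇒ 3j(6 4 6; 0 -4 4)² = 35/2431, sgn +1
B: Δ = 4!·8!·4!/17! = 1/15315300; Racah Σ t=4..4: t=4:+1/2903040 = 1/2903040; ⇒ 3j(6 4 6; 1 4 -5)² = 5/663, sgn -1
I_A²/I_B² = (35/2431)/(5/663) = 21/11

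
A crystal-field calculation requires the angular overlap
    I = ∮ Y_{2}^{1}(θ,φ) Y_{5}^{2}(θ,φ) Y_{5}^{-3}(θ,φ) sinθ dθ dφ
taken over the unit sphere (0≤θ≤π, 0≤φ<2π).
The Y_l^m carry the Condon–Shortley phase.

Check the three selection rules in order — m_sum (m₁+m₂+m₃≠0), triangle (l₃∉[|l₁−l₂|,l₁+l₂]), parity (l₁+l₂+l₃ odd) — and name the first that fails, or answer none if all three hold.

m₁+m₂+m₃ = 1 + 2 − 3 = 0  ✓
triangle: |2−5|=3 ≤ l₃=5 ≤ 2+5=7  ✓
parity: l₁+l₂+l₃ = 12 is even  ✓

none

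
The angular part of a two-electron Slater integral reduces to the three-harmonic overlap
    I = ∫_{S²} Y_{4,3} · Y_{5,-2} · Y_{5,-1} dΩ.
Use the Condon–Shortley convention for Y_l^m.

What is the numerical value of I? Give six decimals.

Checks pass: Σm=0; 14 even; l₃=5∈[1,9].
(2·4+1)(2·5+1)(2·5+1) = 1089
Δ: 4! 4! 6! / 15! → 1/3153150
sum: t=0:+1/69120 t=1:−1/1728 t=2:+1/576 t=3:−1/1728 t=4:+1/69120 = 7/11520
3j²(4 5 5; 0 0 0) = Δ·Π!·Σ² = 2/143  (sign -1)
sum: t=0:+1/5184 t=1:−1/6912 = 1/20736
3j²(4 5 5; 3 -2 -1) = Δ·Π!·Σ² = 5/2574  (sign +1)
combine: 4πI² = 1089·2/143·5/2574 = 5/169
take √, sign -1: I = -0.04852178

-0.048522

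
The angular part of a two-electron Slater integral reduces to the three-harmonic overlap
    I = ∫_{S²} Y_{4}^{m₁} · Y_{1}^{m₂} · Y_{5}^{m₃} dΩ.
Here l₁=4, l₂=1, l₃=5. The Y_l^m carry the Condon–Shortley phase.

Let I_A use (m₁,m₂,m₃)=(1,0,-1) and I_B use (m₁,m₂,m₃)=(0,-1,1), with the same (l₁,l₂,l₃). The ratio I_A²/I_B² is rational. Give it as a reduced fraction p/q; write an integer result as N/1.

8/5

Same 4,1,5: normalisation and zero-m 3j drop out of the ratio.
A: Δ: 0! 8! 2! / 11! → 1/495; sum: t=0:+1/720 = 1/720; 3j²(4 1 5; 1 0 -1) = Δ·Π!·Σ² = 8/165  (sign +1)
B: Δ: 0! 8! 2! / 11! → 1/495; sum: t=0:+1/1152 = 1/1152; 3j²(4 1 5; 0 -1 1) = Δ·Π!·Σ² = 1/33  (sign +1)
I_A²/I_B² = (8/165)/(1/33) = 8/5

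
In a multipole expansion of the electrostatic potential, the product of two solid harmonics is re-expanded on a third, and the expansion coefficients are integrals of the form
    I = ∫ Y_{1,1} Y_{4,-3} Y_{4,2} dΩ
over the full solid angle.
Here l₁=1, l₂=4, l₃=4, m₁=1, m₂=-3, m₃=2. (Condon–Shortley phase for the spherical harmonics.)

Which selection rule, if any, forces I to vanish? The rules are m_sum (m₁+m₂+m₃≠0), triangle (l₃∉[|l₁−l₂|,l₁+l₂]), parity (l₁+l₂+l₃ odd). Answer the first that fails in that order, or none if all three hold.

parity

azimuthal sum: 1 − 3 + 2 = 0  ✓
3 ≤ 4 ≤ 5 (triangle on l)  ✓
L = 1 + 4 + 4 = 9 (odd)  ✗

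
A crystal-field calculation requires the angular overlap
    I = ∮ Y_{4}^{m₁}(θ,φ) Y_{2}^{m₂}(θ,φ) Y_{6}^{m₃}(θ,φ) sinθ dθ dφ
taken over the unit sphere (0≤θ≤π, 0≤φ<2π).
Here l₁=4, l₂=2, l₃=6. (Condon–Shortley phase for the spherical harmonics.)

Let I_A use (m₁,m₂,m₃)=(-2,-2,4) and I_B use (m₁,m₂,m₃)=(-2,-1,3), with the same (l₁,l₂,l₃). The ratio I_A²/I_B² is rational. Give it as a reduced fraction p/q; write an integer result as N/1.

Shared (l₁,l₂,l₃)=(4,2,6): N and (l;000)² cancel in I_A²/I_B².
A: Δ = 0!·8!·4!/13! = 1/6435; Racah Σ t=0..0: t=0:+1/34560 = 1/34560; ⇒ 3j(4 2 6; -2 -2 4)² = 14/429, sgn +1
B: Δ = 0!·8!·4!/13! = 1/6435; Racah Σ t=0..0: t=0:+1/8640 = 1/8640; ⇒ 3j(4 2 6; -2 -1 3)² = 28/715, sgn -1
I_A²/I_B² = (14/429)/(28/715) = 5/6

5/6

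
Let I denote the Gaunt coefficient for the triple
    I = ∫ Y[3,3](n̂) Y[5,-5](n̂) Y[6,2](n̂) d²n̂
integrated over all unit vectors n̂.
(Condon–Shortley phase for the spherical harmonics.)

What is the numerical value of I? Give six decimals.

-0.036034

m-sum 0 ✓  L=14 even ✓  2≤6≤8 ✓
Π(2lᵢ+1) = 7×11×13 = 1001
triangle coeff Δ(3,5,6) = 1/675675
Σ_t [0,2]: t=0:+1/8640 t=1:−1/2304 t=2:+1/8640 = -7/34560
(3j)²=7/429 [(3 5 6; 0 0 0)], sign=-1
Σ_t [0,0]: t=0:+1/1935360 = 1/1935360
(3j)²=1/1001 [(3 5 6; 3 -5 2)], sign=+1
⇒ 4πI² = 7/429
I = (-1)√(7/429/(4π)) = -0.03603425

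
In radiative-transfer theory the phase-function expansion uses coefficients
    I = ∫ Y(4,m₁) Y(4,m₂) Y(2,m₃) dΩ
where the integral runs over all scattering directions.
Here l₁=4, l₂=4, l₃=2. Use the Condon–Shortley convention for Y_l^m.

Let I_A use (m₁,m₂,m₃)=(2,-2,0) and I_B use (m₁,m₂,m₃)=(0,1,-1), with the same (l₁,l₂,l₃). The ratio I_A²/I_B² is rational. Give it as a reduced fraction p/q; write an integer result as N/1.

32/15

Same 4,4,2: normalisation and zero-m 3j drop out of the ratio.
A: Δ: 6! 2! 2! / 11! → 1/13860; sum: t=0:+1/2880 t=1:−1/120 t=2:+1/192 = -1/360; 3j²(4 4 2; 2 -2 0) = Δ·Π!·Σ² = 16/3465  (sign -1)
B: Δ: 6! 2! 2! / 11! → 1/13860; sum: t=3:−1/72 t=4:+1/96 = -1/288; 3j²(4 4 2; 0 1 -1) = Δ·Π!·Σ² = 1/462  (sign +1)
I_A²/I_B² = (16/3465)/(1/462) = 32/15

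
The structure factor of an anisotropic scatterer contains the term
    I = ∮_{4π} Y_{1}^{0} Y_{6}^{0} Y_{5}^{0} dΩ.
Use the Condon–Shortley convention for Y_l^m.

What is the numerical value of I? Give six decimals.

m-sum 0 ✓  L=12 even ✓  5≤5≤7 ✓
Π(2lᵢ+1) = 3×13×11 = 429
triangle coeff Δ(1,6,5) = 1/858
Σ_t [1,1]: t=1:−1/14400 = -1/14400
(3j)²=6/143 [(1 6 5; 0 0 0)], sign=+1
(m-triple is (0,0,0) — same symbol as above.)
⇒ 4πI² = 108/143
I = (+1)√(108/143/(4π)) = 0.24515397

0.245154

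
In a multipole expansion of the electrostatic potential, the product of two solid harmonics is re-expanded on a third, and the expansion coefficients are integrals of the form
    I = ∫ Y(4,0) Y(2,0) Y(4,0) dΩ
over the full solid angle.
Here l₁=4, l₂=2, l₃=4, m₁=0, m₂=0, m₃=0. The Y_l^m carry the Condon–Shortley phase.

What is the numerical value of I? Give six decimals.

0.163840

m-sum 0 ✓  L=10 even ✓  2≤4≤6 ✓
Π(2lᵢ+1) = 9×5×9 = 405
triangle coeff Δ(4,2,4) = 1/13860
Σ_t [0,2]: t=0:+1/192 t=1:−1/36 t=2:+1/192 = -5/288
(3j)²=20/693 [(4 2 4; 0 0 0)], sign=-1
(m-triple is (0,0,0) — same symbol as above.)
⇒ 4πI² = 2000/5929
I = (+1)√(2000/5929/(4π)) = 0.16383977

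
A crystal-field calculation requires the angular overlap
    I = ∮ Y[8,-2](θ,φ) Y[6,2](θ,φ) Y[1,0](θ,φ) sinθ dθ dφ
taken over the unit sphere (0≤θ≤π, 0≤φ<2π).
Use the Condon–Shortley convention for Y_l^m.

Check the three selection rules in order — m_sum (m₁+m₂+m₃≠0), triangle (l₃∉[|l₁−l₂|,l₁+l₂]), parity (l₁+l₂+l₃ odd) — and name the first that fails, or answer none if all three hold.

triangle

azimuthal sum: -2 + 2 + 0 = 0  ✓
2 ≤ 1 ≤ 14 (triangle on l)  ✗
L = 8 + 6 + 1 = 15 (odd)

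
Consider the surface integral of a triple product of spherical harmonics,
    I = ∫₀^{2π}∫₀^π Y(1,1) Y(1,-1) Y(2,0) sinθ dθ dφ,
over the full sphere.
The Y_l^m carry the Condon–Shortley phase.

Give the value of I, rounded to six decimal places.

Rules hold: Σm=0, L=4 even, 0≤2≤2.
N = 3·3·5 = 45
Δ = 0!·2!·2!/5! = 1/30
Racah Σ t=0..0: t=0:+1/1 = 1/1
⇒ 3j(1 1 2; 0 0 0)² = 2/15, sgn +1
Racah Σ t=0..0: t=0:+1/4 = 1/4
⇒ 3j(1 1 2; 1 -1 0)² = 1/30, sgn +1
4πI² = N·(3j₀)²·(3jₘ)² = 1/5
I = +1·√(0.2/4π) = 0.12615663

0.126157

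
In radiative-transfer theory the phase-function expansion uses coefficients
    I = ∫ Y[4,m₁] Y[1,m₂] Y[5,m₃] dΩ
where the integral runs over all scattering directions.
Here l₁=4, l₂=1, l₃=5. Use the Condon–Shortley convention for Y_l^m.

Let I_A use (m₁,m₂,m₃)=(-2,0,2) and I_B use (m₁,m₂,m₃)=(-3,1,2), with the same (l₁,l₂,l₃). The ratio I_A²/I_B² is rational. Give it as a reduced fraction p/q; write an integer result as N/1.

Shared (l₁,l₂,l₃)=(4,1,5): N and (l;000)² cancel in I_A²/I_B².
A: Δ = 0!·8!·2!/11! = 1/495; Racah Σ t=0..0: t=0:+1/1440 = 1/1440; ⇒ 3j(4 1 5; -2 0 2)² = 7/165, sgn -1
B: Δ = 0!·8!·2!/11! = 1/495; Racah Σ t=0..0: t=0:+1/10080 = 1/10080; ⇒ 3j(4 1 5; -3 1 2)² = 1/165, sgn -1
I_A²/I_B² = (7/165)/(1/165) = 7/1

7/1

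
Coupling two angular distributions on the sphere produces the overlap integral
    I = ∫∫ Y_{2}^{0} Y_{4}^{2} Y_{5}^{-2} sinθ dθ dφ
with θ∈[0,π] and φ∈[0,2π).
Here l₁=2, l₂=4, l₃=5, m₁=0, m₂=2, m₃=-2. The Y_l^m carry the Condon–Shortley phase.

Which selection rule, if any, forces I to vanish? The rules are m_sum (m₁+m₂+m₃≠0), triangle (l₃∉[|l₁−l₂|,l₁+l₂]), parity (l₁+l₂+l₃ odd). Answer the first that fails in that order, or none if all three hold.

parity

m₁+m₂+m₃ = 0 + 2 − 2 = 0  ✓
triangle: |2−4|=2 ≤ l₃=5 ≤ 2+4=6  ✓
parity: l₁+l₂+l₃ = 11 is odd  ✗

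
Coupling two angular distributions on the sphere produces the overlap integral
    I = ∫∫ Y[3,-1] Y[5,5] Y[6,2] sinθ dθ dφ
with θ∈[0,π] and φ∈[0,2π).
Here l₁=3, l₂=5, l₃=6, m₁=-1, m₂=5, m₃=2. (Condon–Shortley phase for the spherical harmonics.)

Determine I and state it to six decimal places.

0.000000

Σmᵢ = 6 ≠ 0, so the φ-integral vanishes; I = 0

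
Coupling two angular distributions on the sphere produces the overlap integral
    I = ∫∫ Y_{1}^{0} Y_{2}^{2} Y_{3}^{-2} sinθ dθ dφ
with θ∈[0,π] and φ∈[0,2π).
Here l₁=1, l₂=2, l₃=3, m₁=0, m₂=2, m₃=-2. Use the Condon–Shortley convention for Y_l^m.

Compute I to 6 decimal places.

0.184674

Rules hold: Σm=0, L=6 even, 1≤3≤3.
N = 3·5·7 = 105
Δ = 0!·2!·4!/7! = 1/105
Racah Σ t=0..0: t=0:+1/4 = 1/4
⇒ 3j(1 2 3; 0 0 0)² = 3/35, sgn -1
Racah Σ t=0..0: t=0:+1/24 = 1/24
⇒ 3j(1 2 3; 0 2 -2)² = 1/21, sgn -1
4πI² = N·(3j₀)²·(3jₘ)² = 3/7
I = +1·√(0.428571/4π) = 0.18467439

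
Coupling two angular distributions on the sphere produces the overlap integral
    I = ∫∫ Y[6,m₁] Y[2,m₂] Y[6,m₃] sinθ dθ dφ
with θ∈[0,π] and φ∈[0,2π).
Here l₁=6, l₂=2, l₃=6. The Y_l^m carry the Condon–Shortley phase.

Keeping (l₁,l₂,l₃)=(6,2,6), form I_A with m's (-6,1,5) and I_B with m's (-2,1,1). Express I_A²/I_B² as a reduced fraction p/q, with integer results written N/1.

121/30

Same 6,2,6: normalisation and zero-m 3j drop out of the ratio.
A: Δ: 2! 10! 2! / 15! → 1/90090; sum: t=2:+1/7257600 = 1/7257600; 3j²(6 2 6; -6 1 5) = Δ·Π!·Σ² = 11/455  (sign -1)
B: Δ: 2! 10! 2! / 15! → 1/90090; sum: t=1:−1/60480 t=2:+1/34560 = 1/80640; 3j²(6 2 6; -2 1 1) = Δ·Π!·Σ² = 6/1001  (sign -1)
I_A²/I_B² = (11/455)/(6/1001) = 121/30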